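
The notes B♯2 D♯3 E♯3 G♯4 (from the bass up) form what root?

E#

The distinct letter names are B#, D#, E#, G#. Arranged as a stack of thirds they read E#–G#–B#–D#, so E# is the root (an E# minor seventh chord).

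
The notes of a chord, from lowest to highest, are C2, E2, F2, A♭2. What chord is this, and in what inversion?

Reducing to letter names: C, E, F, Ab. These stack in thirds as F–Ab–C–E — an F minor-major seventh chord.
C is the fifth of F minor-major seventh; fifth in the bass means second inversion (figured bass 4/3).

F minor-major seventh, second inversion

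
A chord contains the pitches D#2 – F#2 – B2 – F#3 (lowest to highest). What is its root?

B

D#, F#, B are the tones of a B major triad (B–D#–F#), making B the root.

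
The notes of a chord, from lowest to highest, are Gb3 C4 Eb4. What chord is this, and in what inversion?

C diminished, second inversion

The pitch classes Gb, C, Eb arrange in thirds as C–Eb–Gb: a C diminished triad.
Gb is the fifth of C diminished; fifth in the bass means second inversion (figured bass 6/4).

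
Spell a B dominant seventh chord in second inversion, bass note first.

F#, A, B, D#

B dominant seventh is B–D#–F#–A. Second inversion puts the fifth (F#) in the bass, with the remaining tones above: F#, A, B, D#.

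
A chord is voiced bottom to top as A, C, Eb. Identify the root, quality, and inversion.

A diminished, root position

The distinct note names are A, C, Eb. Stacked in thirds they read A–C–Eb, which is a diminished triad on A.
A is the root of A diminished; root in the bass means root position (figured bass 5/3).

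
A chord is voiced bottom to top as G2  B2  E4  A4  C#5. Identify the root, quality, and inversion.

The pitch classes G, B, E, A, C# arrange in thirds as A–C#–E–G–B: an A dominant ninth chord.
G is the seventh of A dominant ninth; seventh in the bass means third inversion.

A dominant ninth, third inversion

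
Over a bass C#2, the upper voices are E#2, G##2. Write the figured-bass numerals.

The notes C#, E#, G## stack in thirds as C#–E#–G## — a C# augmented triad. The bass C# is the root, so this is root position: figured 5/3.

5/3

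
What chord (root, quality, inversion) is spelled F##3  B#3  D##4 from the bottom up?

The distinct note names are F##, B#, D##. Stacked in thirds they read B#–D##–F##, which is a major triad on B#.
The lowest note is F##, the fifth of the chord, so this is second inversion (figured bass 6/4).

B# major, second inversion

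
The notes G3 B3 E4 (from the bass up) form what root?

E

The distinct letter names are G, B, E. Arranged as a stack of thirds they read E–G–B, so E is the root (an E minor triad).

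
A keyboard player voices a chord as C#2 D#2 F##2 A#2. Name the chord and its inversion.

The distinct note names are C#, D#, F##, A#. Stacked in thirds they read D#–F##–A#–C#, which is a dominant seventh chord on D#.
The lowest note is C#, the seventh of the chord, so this is third inversion (figured bass 4/2).

D# dominant seventh, third inversion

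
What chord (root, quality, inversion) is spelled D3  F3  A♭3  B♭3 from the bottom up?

The pitch classes D, F, Ab, Bb arrange in thirds as Bb–D–F–Ab: a Bb dominant seventh chord.
With the third (D) in the bass, the chord is in first inversion (figured bass 6/5).

Bb dominant seventh, first inversion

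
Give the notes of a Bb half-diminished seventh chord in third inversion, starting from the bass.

The chord tones are Bb–Db–Fb–Ab. With the seventh (Ab) lowest for third inversion: Ab, Bb, Db, Fb.

Ab, Bb, Db, Fb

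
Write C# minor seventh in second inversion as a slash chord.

C#m7/G#

Second inversion of C# minor seventh has the fifth (G#) in the bass. As a slash chord: C#m7/G#.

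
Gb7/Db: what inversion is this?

second inversion

Gb7/Db means Gb dominant seventh with Db in the bass. Db is the fifth of Gb dominant seventh (Gb–Bb–Db–Fb), so this is second inversion.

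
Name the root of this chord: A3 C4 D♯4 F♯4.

D#

The distinct letter names are A, C, D#, F#. Arranged as a stack of thirds they read D#–F#–A–C, so D# is the root (a D# diminished seventh chord).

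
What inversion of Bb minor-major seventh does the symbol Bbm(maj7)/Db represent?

first inversion

Bbm(maj7)/Db means Bb minor-major seventh with Db in the bass. Db is the third of Bb minor-major seventh (Bb–Db–F–A), so this is first inversion.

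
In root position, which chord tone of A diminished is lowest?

The root of A diminished (A–C–Eb) is A; that is the bass in root position.

A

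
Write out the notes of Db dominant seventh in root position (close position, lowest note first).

Db dominant seventh is Db–F–Ab–Cb. Root position puts the root (Db) in the bass, with the remaining tones above: Db, F, Ab, Cb.

Db, F, Ab, Cb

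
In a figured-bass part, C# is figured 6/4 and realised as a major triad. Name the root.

The figures 6/4 mean the fifth of the chord is in the bass. If C# is the fifth of a major triad, the root is F# (chord tones F#–A#–C#).

F#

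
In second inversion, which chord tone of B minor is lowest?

In second inversion the fifth is lowest. For B minor (B–D–F#) that is F#.

F#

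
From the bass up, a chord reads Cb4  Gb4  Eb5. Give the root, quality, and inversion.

The pitch classes Cb, Gb, Eb arrange in thirds as Cb–Eb–Gb: a Cb major triad.
With the root (Cb) in the bass, the chord is in root position (figured bass 5/3).

Cb major, root position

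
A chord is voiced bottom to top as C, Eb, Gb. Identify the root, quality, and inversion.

Reducing to letter names: C, Eb, Gb. These stack in thirds as C–Eb–Gb — a C diminished triad.
With the root (C) in the bass, the chord is in root position (figured bass 5/3).

C diminished, root position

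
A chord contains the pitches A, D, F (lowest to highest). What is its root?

D

Reordering A, D, F into stacked thirds gives D–F–A; the bottom of that stack, D, is the root.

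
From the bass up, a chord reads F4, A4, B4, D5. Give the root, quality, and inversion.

B half-diminished seventh, second inversion

The distinct note names are F, A, B, D. Stacked in thirds they read B–D–F–A, which is a half-diminished seventh chord on B.
The lowest note is F, the fifth of the chord, so this is second inversion (figured bass 4/3).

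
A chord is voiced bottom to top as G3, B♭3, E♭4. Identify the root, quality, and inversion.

Eb major, first inversion

The pitch classes G, Bb, Eb arrange in thirds as Eb–G–Bb: an Eb major triad.
The lowest note is G, the third of the chord, so this is first inversion (figured bass 6).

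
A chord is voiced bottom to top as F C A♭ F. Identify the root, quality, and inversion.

Reducing to letter names: F, C, Ab. These stack in thirds as F–Ab–C — an F minor triad.
The lowest note is F, the root of the chord, so this is root position (figured bass 5/3).

F minor, root position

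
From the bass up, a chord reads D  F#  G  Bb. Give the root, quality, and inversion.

Reducing to letter names: D, F#, G, Bb. These stack in thirds as G–Bb–D–F# — a G minor-major seventh chord.
D is the fifth of G minor-major seventh; fifth in the bass means second inversion (figured bass 4/3).

G minor-major seventh, second inversion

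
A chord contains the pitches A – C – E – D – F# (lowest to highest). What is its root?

D

Reordering A, C, E, D, F# into stacked thirds gives D–F#–A–C–E; the bottom of that stack, D, is the root.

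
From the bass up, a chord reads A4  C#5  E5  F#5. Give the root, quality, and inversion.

F# minor seventh, first inversion

The distinct note names are A, C#, E, F#. Stacked in thirds they read F#–A–C#–E, which is a minor seventh chord on F#.
The lowest note is A, the third of the chord, so this is first inversion (figured bass 6/5).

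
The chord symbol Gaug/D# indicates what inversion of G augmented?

second inversion

Gaug/D# means G augmented with D# in the bass. D# is the fifth of G augmented (G–B–D#), so this is second inversion.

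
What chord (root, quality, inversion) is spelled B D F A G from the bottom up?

G dominant ninth, first inversion

The distinct note names are B, D, F, A, G. Stacked in thirds they read G–B–D–F–A, which is a dominant ninth chord on G.
B is the third of G dominant ninth; third in the bass means first inversion.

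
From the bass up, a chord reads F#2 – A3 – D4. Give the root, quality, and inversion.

The distinct note names are F#, A, D. Stacked in thirds they read D–F#–A, which is a major triad on D.
F# is the third of D major; third in the bass means first inversion (figured bass 6).

D major, first inversion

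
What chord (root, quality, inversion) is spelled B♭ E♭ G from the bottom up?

Eb major, second inversion

Reducing to letter names: Bb, Eb, G. These stack in thirds as Eb–G–Bb — an Eb major triad.
Bb is the fifth of Eb major; fifth in the bass means second inversion (figured bass 6/4).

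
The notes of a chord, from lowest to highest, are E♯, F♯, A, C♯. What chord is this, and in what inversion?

The pitch classes E#, F#, A, C# arrange in thirds as F#–A–C#–E#: an F# minor-major seventh chord.
E# is the seventh of F# minor-major seventh; seventh in the bass means third inversion (figured bass 4/2).

F# minor-major seventh, third inversion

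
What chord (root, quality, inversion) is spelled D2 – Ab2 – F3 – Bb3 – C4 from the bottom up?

Bb dominant ninth, first inversion

The distinct note names are D, Ab, F, Bb, C. Stacked in thirds they read Bb–D–F–Ab–C, which is a dominant ninth chord on Bb.
D is the third of Bb dominant ninth; third in the bass means first inversion.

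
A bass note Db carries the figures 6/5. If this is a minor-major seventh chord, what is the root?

Bb

The figures 6/5 mean the third of the chord is in the bass. If Db is the third of a minor-major seventh chord, the root is Bb (chord tones Bb–Db–F–A).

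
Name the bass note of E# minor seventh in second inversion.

B#

E# minor seventh is E#–G#–B#–D#. Second inversion places the fifth in the bass: B#.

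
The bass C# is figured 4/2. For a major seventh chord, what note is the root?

D

The figures 4/2 mean the seventh of the chord is in the bass. If C# is the seventh of a major seventh chord, the root is D (chord tones D–F#–A–C#).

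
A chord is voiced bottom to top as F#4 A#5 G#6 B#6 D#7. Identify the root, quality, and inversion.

G# dominant ninth, third inversion

The pitch classes F#, A#, G#, B#, D# arrange in thirds as G#–B#–D#–F#–A#: a G# dominant ninth chord.
The lowest note is F#, the seventh of the chord, so this is third inversion.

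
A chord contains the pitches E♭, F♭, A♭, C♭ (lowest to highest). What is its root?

Fb

Eb, Fb, Ab, Cb are the tones of an Fb major seventh chord (Fb–Ab–Cb–Eb), making Fb the root.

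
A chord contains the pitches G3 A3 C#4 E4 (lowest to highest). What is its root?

A

Reordering G, A, C#, E into stacked thirds gives A–C#–E–G; the bottom of that stack, A, is the root.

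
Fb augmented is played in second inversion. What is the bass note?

C

Fb augmented is Fb–Ab–C. Second inversion places the fifth in the bass: C.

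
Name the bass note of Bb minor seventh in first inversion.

In first inversion the third is lowest. For Bb minor seventh (Bb–Db–F–Ab) that is Db.

Db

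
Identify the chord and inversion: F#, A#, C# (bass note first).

Reducing to letter names: F#, A#, C#. These stack in thirds as F#–A#–C# — an F# major triad.
The lowest note is F#, the root of the chord, so this is root position (figured bass 5/3).

F# major, root position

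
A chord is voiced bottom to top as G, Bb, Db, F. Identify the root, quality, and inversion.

The pitch classes G, Bb, Db, F arrange in thirds as G–Bb–Db–F: a G half-diminished seventh chord.
With the root (G) in the bass, the chord is in root position (figured bass 7).

G half-diminished seventh, root position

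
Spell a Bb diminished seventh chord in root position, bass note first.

Bb, Db, Fb, Abb

Bb diminished seventh is Bb–Db–Fb–Abb. Root position puts the root (Bb) in the bass, with the remaining tones above: Bb, Db, Fb, Abb.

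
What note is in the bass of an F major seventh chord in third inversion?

E

In third inversion the seventh is lowest. For F major seventh (F–A–C–E) that is E.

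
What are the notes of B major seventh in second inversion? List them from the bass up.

F#, A#, B, D#

Spelling B major seventh: B–D#–F#–A#. In second inversion the fifth is bass, giving F#, A#, B, D# from the bottom.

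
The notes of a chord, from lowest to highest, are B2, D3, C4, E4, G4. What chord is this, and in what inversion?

C major ninth, third inversion

The distinct note names are B, D, C, E, G. Stacked in thirds they read C–E–G–B–D, which is a major ninth chord on C.
B is the seventh of C major ninth; seventh in the bass means third inversion.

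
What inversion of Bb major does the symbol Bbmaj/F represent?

Bbmaj/F means Bb major with F in the bass. F is the fifth of Bb major (Bb–D–F), so this is second inversion.

second inversion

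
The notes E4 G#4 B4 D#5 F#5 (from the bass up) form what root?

E

Reordering E, G#, B, D#, F# into stacked thirds gives E–G#–B–D#–F#; the bottom of that stack, E, is the root.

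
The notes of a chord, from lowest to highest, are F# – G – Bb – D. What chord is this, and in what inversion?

G minor-major seventh, third inversion

The distinct note names are F#, G, Bb, D. Stacked in thirds they read G–Bb–D–F#, which is a minor-major seventh chord on G.
The lowest note is F#, the seventh of the chord, so this is third inversion (figured bass 4/2).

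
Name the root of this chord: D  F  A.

D

Reordering D, F, A into stacked thirds gives D–F–A; the bottom of that stack, D, is the root.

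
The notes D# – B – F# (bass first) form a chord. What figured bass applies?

6

The notes D#, B, F# stack in thirds as B–D#–F# — a B major triad. The bass D# is the third, so this is first inversion: figured 6.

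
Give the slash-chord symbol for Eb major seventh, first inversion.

First inversion of Eb major seventh has the third (G) in the bass. As a slash chord: Ebmaj7/G.

Ebmaj7/G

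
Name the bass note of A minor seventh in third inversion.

G

In third inversion the seventh is lowest. For A minor seventh (A–C–E–G) that is G.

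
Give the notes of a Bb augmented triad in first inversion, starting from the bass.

The chord tones are Bb–D–F#. With the third (D) lowest for first inversion: D, F#, Bb.

D, F#, Bb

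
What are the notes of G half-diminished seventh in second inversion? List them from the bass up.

The chord tones are G–Bb–Db–F. With the fifth (Db) lowest for second inversion: Db, F, G, Bb.

Db, F, G, Bb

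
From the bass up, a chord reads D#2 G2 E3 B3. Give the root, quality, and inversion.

E minor-major seventh, third inversion

Reducing to letter names: D#, G, E, B. These stack in thirds as E–G–B–D# — an E minor-major seventh chord.
The lowest note is D#, the seventh of the chord, so this is third inversion (figured bass 4/2).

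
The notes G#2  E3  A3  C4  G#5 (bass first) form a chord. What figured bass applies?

The notes G#, E, A, C stack in thirds as A–C–E–G# — an A minor-major seventh chord. The bass G# is the seventh, so this is third inversion: figured 4/2.

4/2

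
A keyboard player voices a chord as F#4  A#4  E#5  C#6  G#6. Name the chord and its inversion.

The distinct note names are F#, A#, E#, C#, G#. Stacked in thirds they read F#–A#–C#–E#–G#, which is a major ninth chord on F#.
The lowest note is F#, the root of the chord, so this is root position.

F# major ninth, root position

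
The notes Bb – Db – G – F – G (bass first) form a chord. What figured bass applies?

The notes Bb, Db, G, F stack in thirds as G–Bb–Db–F — a G half-diminished seventh chord. The bass Bb is the third, so this is first inversion: figured 6/5.

6/5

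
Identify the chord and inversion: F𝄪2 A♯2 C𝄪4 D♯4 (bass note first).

The distinct note names are F##, A#, C##, D#. Stacked in thirds they read D#–F##–A#–C##, which is a major seventh chord on D#.
With the third (F##) in the bass, the chord is in first inversion (figured bass 6/5).

D# major seventh, first inversion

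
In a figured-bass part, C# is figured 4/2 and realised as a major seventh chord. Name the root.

The figures 4/2 mean the seventh of the chord is in the bass. If C# is the seventh of a major seventh chord, the root is D (chord tones D–F#–A–C#).

D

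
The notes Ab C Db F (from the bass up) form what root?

Db

Ab, C, Db, F are the tones of a Db major seventh chord (Db–F–Ab–C), making Db the root.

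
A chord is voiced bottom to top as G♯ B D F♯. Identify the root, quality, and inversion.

G# half-diminished seventh, root position

The distinct note names are G#, B, D, F#. Stacked in thirds they read G#–B–D–F#, which is a half-diminished seventh chord on G#.
With the root (G#) in the bass, the chord is in root position (figured bass 7).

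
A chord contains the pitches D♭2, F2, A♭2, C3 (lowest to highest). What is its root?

Db

The distinct letter names are Db, F, Ab, C. Arranged as a stack of thirds they read Db–F–Ab–C, so Db is the root (a Db major seventh chord).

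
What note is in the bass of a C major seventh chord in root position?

In root position the root is lowest. For C major seventh (C–E–G–B) that is C.

C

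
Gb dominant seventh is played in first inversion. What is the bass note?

Bb

The third of Gb dominant seventh (Gb–Bb–Db–Fb) is Bb; that is the bass in first inversion.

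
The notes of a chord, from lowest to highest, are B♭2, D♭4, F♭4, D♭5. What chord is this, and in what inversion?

Reducing to letter names: Bb, Db, Fb. These stack in thirds as Bb–Db–Fb — a Bb diminished triad.
The lowest note is Bb, the root of the chord, so this is root position (figured bass 5/3).

Bb diminished, root position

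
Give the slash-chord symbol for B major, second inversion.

Second inversion of B major has the fifth (F#) in the bass. As a slash chord: B/F#.

B/F#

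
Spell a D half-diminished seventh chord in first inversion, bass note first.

F, Ab, C, D

The chord tones are D–F–Ab–C. With the third (F) lowest for first inversion: F, Ab, C, D.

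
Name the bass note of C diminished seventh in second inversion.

Gb

C diminished seventh is C–Eb–Gb–Bbb. Second inversion places the fifth in the bass: Gb.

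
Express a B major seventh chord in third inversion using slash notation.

Bmaj7/A#

Third inversion of B major seventh has the seventh (A#) in the bass. As a slash chord: Bmaj7/A#.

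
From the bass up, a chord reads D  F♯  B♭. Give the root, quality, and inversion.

Bb augmented, first inversion

The distinct note names are D, F#, Bb. Stacked in thirds they read Bb–D–F#, which is an augmented triad on Bb.
D is the third of Bb augmented; third in the bass means first inversion (figured bass 6).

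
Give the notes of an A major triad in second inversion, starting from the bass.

E, A, C#

Spelling A major: A–C#–E. In second inversion the fifth is bass, giving E, A, C# from the bottom.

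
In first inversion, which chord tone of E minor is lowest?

G

E minor is E–G–B. First inversion places the third in the bass: G.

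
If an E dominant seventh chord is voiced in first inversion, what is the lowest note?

G#

The third of E dominant seventh (E–G#–B–D) is G#; that is the bass in first inversion.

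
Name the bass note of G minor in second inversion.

The fifth of G minor (G–Bb–D) is D; that is the bass in second inversion.

D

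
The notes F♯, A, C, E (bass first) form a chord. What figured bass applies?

7

The notes F#, A, C, E stack in thirds as F#–A–C–E — an F# half-diminished seventh chord. The bass F# is the root, so this is root position: figured 7.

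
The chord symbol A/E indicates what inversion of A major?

second inversion

A/E means A major with E in the bass. E is the fifth of A major (A–C#–E), so this is second inversion.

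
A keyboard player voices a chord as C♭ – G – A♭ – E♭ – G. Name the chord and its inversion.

Ab minor-major seventh, first inversion

Reducing to letter names: Cb, G, Ab, Eb. These stack in thirds as Ab–Cb–Eb–G — an Ab minor-major seventh chord.
The lowest note is Cb, the third of the chord, so this is first inversion (figured bass 6/5).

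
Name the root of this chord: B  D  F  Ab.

B

The distinct letter names are B, D, F, Ab. Arranged as a stack of thirds they read B–D–F–Ab, so B is the root (a B diminished seventh chord).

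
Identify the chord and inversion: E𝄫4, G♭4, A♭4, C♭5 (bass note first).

Reducing to letter names: Ebb, Gb, Ab, Cb. These stack in thirds as Ab–Cb–Ebb–Gb — an Ab half-diminished seventh chord.
The lowest note is Ebb, the fifth of the chord, so this is second inversion (figured bass 4/3).

Ab half-diminished seventh, second inversion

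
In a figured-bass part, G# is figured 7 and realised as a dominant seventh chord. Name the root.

The figures 7 mean the root of the chord is in the bass. If G# is the root of a dominant seventh chord, the root is G# (chord tones G#–B#–D#–F#).

G#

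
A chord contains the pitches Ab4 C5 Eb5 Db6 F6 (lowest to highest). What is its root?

Db

Ab, C, Eb, Db, F are the tones of a Db major ninth chord (Db–F–Ab–C–Eb), making Db the root.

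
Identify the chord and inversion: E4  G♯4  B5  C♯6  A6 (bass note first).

A major ninth, second inversion

The pitch classes E, G#, B, C#, A arrange in thirds as A–C#–E–G#–B: an A major ninth chord.
E is the fifth of A major ninth; fifth in the bass means second inversion.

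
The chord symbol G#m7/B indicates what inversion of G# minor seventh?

G#m7/B means G# minor seventh with B in the bass. B is the third of G# minor seventh (G#–B–D#–F#), so this is first inversion.

first inversion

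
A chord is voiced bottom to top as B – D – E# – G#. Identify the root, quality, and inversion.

The distinct note names are B, D, E#, G#. Stacked in thirds they read E#–G#–B–D, which is a diminished seventh chord on E#.
B is the fifth of E# diminished seventh; fifth in the bass means second inversion (figured bass 4/3).

E# diminished seventh, second inversion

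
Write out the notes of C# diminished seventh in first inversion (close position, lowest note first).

Spelling C# diminished seventh: C#–E–G–Bb. In first inversion the third is bass, giving E, G, Bb, C# from the bottom.

E, G, Bb, C#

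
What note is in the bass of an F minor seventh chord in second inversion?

In second inversion the fifth is lowest. For F minor seventh (F–Ab–C–Eb) that is C.

C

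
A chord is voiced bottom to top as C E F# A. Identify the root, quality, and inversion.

The pitch classes C, E, F#, A arrange in thirds as F#–A–C–E: an F# half-diminished seventh chord.
C is the fifth of F# half-diminished seventh; fifth in the bass means second inversion (figured bass 4/3).

F# half-diminished seventh, second inversion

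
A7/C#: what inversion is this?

first inversion

A7/C# means A dominant seventh with C# in the bass. C# is the third of A dominant seventh (A–C#–E–G), so this is first inversion.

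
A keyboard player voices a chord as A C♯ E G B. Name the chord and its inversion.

A dominant ninth, root position

The distinct note names are A, C#, E, G, B. Stacked in thirds they read A–C#–E–G–B, which is a dominant ninth chord on A.
A is the root of A dominant ninth; root in the bass means root position.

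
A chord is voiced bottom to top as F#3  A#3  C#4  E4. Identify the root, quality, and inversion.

F# dominant seventh, root position

The distinct note names are F#, A#, C#, E. Stacked in thirds they read F#–A#–C#–E, which is a dominant seventh chord on F#.
F# is the root of F# dominant seventh; root in the bass means root position (figured bass 7).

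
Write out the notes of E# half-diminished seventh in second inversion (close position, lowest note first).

Spelling E# half-diminished seventh: E#–G#–B–D#. In second inversion the fifth is bass, giving B, D#, E#, G# from the bottom.

B, D#, E#, G#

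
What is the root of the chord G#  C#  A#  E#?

G#, C#, A#, E# are the tones of an A# minor seventh chord (A#–C#–E#–G#), making A# the root.

A#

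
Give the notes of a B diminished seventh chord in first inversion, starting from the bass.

D, F, Ab, B

B diminished seventh is B–D–F–Ab. First inversion puts the third (D) in the bass, with the remaining tones above: D, F, Ab, B.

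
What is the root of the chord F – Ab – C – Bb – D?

Bb

The distinct letter names are F, Ab, C, Bb, D. Arranged as a stack of thirds they read Bb–D–F–Ab–C, so Bb is the root (a Bb dominant ninth chord).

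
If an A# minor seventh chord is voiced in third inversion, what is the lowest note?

G#

A# minor seventh is A#–C#–E#–G#. Third inversion places the seventh in the bass: G#.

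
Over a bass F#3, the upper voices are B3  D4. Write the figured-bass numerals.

6/4

The notes F#, B, D stack in thirds as B–D–F# — a B minor triad. The bass F# is the fifth, so this is second inversion: figured 6/4.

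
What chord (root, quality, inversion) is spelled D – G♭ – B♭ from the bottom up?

Gb augmented, second inversion

The distinct note names are D, Gb, Bb. Stacked in thirds they read Gb–Bb–D, which is an augmented triad on Gb.
With the fifth (D) in the bass, the chord is in second inversion (figured bass 6/4).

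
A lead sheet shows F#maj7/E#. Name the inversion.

F#maj7/E# means F# major seventh with E# in the bass. E# is the seventh of F# major seventh (F#–A#–C#–E#), so this is third inversion.

third inversion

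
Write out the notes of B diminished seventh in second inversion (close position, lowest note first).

F, Ab, B, D

B diminished seventh is B–D–F–Ab. Second inversion puts the fifth (F) in the bass, with the remaining tones above: F, Ab, B, D.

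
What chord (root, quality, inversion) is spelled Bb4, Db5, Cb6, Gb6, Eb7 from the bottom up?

Cb major ninth, third inversion

Reducing to letter names: Bb, Db, Cb, Gb, Eb. These stack in thirds as Cb–Eb–Gb–Bb–Db — a Cb major ninth chord.
With the seventh (Bb) in the bass, the chord is in third inversion.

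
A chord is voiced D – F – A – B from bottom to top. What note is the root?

B

Reordering D, F, A, B into stacked thirds gives B–D–F–A; the bottom of that stack, B, is the root.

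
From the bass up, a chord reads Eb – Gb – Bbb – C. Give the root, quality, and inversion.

The pitch classes Eb, Gb, Bbb, C arrange in thirds as C–Eb–Gb–Bbb: a C diminished seventh chord.
The lowest note is Eb, the third of the chord, so this is first inversion (figured bass 6/5).

C diminished seventh, first inversion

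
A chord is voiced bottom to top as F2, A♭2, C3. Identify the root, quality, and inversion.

Reducing to letter names: F, Ab, C. These stack in thirds as F–Ab–C — an F minor triad.
The lowest note is F, the root of the chord, so this is root position (figured bass 5/3).

F minor, root position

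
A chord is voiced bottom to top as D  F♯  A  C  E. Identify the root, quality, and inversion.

The pitch classes D, F#, A, C, E arrange in thirds as D–F#–A–C–E: a D dominant ninth chord.
D is the root of D dominant ninth; root in the bass means root position.

D dominant ninth, root position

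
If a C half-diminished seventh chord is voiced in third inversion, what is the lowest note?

C half-diminished seventh is C–Eb–Gb–Bb. Third inversion places the seventh in the bass: Bb.

Bb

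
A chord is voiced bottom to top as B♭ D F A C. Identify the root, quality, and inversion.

The pitch classes Bb, D, F, A, C arrange in thirds as Bb–D–F–A–C: a Bb major ninth chord.
With the root (Bb) in the bass, the chord is in root position.

Bb major ninth, root position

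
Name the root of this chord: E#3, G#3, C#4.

The distinct letter names are E#, G#, C#. Arranged as a stack of thirds they read C#–E#–G#, so C# is the root (a C# major triad).

C#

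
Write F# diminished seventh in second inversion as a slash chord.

F#dim7/C

Second inversion of F# diminished seventh has the fifth (C) in the bass. As a slash chord: F#dim7/C.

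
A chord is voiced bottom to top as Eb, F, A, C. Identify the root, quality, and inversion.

The pitch classes Eb, F, A, C arrange in thirds as F–A–C–Eb: an F dominant seventh chord.
The lowest note is Eb, the seventh of the chord, so this is third inversion (figured bass 4/2).

F dominant seventh, third inversion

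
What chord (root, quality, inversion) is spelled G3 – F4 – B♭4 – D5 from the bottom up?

G minor seventh, root position

The pitch classes G, F, Bb, D arrange in thirds as G–Bb–D–F: a G minor seventh chord.
With the root (G) in the bass, the chord is in root position (figured bass 7).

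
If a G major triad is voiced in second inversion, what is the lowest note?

The fifth of G major (G–B–D) is D; that is the bass in second inversion.

D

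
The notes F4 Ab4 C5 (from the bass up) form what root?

F, Ab, C are the tones of an F minor triad (F–Ab–C), making F the root.

F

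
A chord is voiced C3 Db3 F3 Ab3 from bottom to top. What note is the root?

Db

C, Db, F, Ab are the tones of a Db major seventh chord (Db–F–Ab–C), making Db the root.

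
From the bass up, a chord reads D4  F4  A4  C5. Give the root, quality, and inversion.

D minor seventh, root position

Reducing to letter names: D, F, A, C. These stack in thirds as D–F–A–C — a D minor seventh chord.
With the root (D) in the bass, the chord is in root position (figured bass 7).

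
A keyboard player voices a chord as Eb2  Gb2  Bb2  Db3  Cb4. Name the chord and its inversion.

Cb major ninth, first inversion

The distinct note names are Eb, Gb, Bb, Db, Cb. Stacked in thirds they read Cb–Eb–Gb–Bb–Db, which is a major ninth chord on Cb.
With the third (Eb) in the bass, the chord is in first inversion.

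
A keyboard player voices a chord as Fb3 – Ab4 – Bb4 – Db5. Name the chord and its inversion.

Reducing to letter names: Fb, Ab, Bb, Db. These stack in thirds as Bb–Db–Fb–Ab — a Bb half-diminished seventh chord.
With the fifth (Fb) in the bass, the chord is in second inversion (figured bass 4/3).

Bb half-diminished seventh, second inversion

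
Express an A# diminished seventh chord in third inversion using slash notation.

Third inversion of A# diminished seventh has the seventh (G) in the bass. As a slash chord: A#dim7/G.

A#dim7/G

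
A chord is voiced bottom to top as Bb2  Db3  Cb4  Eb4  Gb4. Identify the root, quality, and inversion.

The distinct note names are Bb, Db, Cb, Eb, Gb. Stacked in thirds they read Cb–Eb–Gb–Bb–Db, which is a major ninth chord on Cb.
Bb is the seventh of Cb major ninth; seventh in the bass means third inversion.

Cb major ninth, third inversion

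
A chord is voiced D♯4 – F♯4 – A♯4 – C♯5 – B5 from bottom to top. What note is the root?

B

The distinct letter names are D#, F#, A#, C#, B. Arranged as a stack of thirds they read B–D#–F#–A#–C#, so B is the root (a B major ninth chord).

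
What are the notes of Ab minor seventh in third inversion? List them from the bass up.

Gb, Ab, Cb, Eb

Ab minor seventh is Ab–Cb–Eb–Gb. Third inversion puts the seventh (Gb) in the bass, with the remaining tones above: Gb, Ab, Cb, Eb.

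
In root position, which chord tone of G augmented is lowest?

G

G augmented is G–B–D#. Root position places the root in the bass: G.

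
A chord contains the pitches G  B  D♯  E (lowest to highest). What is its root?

The distinct letter names are G, B, D#, E. Arranged as a stack of thirds they read E–G–B–D#, so E is the root (an E minor-major seventh chord).

E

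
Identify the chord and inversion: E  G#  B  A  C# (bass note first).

A major ninth, second inversion

Reducing to letter names: E, G#, B, A, C#. These stack in thirds as A–C#–E–G#–B — an A major ninth chord.
The lowest note is E, the fifth of the chord, so this is second inversion.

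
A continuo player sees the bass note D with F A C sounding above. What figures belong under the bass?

7

The notes D, F, A, C stack in thirds as D–F–A–C — a D minor seventh chord. The bass D is the root, so this is root position: figured 7.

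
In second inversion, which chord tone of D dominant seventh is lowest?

A

The fifth of D dominant seventh (D–F#–A–C) is A; that is the bass in second inversion.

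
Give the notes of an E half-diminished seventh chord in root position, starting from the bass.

E, G, Bb, D

Spelling E half-diminished seventh: E–G–Bb–D. In root position the root is bass, giving E, G, Bb, D from the bottom.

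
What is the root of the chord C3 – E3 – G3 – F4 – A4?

Reordering C, E, G, F, A into stacked thirds gives F–A–C–E–G; the bottom of that stack, F, is the root.

F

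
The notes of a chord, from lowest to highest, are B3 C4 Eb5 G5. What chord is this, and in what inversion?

The pitch classes B, C, Eb, G arrange in thirds as C–Eb–G–B: a C minor-major seventh chord.
The lowest note is B, the seventh of the chord, so this is third inversion (figured bass 4/2).

C minor-major seventh, third inversion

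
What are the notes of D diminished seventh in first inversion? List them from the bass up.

Spelling D diminished seventh: D–F–Ab–Cb. In first inversion the third is bass, giving F, Ab, Cb, D from the bottom.

F, Ab, Cb, D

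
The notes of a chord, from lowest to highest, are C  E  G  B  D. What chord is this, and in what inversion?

C major ninth, root position

The pitch classes C, E, G, B, D arrange in thirds as C–E–G–B–D: a C major ninth chord.
The lowest note is C, the root of the chord, so this is root position.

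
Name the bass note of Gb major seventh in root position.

Gb

In root position the root is lowest. For Gb major seventh (Gb–Bb–Db–F) that is Gb.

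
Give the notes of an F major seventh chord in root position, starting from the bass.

F major seventh is F–A–C–E. Root position puts the root (F) in the bass, with the remaining tones above: F, A, C, E.

F, A, C, E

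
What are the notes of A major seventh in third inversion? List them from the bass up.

G#, A, C#, E

Spelling A major seventh: A–C#–E–G#. In third inversion the seventh is bass, giving G#, A, C#, E from the bottom.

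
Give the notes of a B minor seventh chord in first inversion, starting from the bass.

Spelling B minor seventh: B–D–F#–A. In first inversion the third is bass, giving D, F#, A, B from the bottom.

D, F#, A, B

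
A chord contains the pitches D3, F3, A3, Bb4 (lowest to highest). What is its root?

Bb

D, F, A, Bb are the tones of a Bb major seventh chord (Bb–D–F–A), making Bb the root.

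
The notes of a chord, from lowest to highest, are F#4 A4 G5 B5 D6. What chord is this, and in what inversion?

The distinct note names are F#, A, G, B, D. Stacked in thirds they read G–B–D–F#–A, which is a major ninth chord on G.
With the seventh (F#) in the bass, the chord is in third inversion.

G major ninth, third inversion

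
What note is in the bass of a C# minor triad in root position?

C# minor is C#–E–G#. Root position places the root in the bass: C#.

C#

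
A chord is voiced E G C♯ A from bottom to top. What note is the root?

The distinct letter names are E, G, C#, A. Arranged as a stack of thirds they read A–C#–E–G, so A is the root (an A dominant seventh chord).

A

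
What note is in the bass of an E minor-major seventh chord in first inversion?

In first inversion the third is lowest. For E minor-major seventh (E–G–B–D#) that is G.

G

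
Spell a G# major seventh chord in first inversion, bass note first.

B#, D#, F##, G#

The chord tones are G#–B#–D#–F##. With the third (B#) lowest for first inversion: B#, D#, F##, G#.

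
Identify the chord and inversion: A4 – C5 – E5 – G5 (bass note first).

A minor seventh, root position

The distinct note names are A, C, E, G. Stacked in thirds they read A–C–E–G, which is a minor seventh chord on A.
A is the root of A minor seventh; root in the bass means root position (figured bass 7).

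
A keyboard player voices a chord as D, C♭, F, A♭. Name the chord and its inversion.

D diminished seventh, root position

The distinct note names are D, Cb, F, Ab. Stacked in thirds they read D–F–Ab–Cb, which is a diminished seventh chord on D.
The lowest note is D, the root of the chord, so this is root position (figured bass 7).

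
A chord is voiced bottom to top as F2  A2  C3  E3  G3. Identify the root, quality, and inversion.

F major ninth, root position

The pitch classes F, A, C, E, G arrange in thirds as F–A–C–E–G: an F major ninth chord.
With the root (F) in the bass, the chord is in root position.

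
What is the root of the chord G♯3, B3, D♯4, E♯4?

The distinct letter names are G#, B, D#, E#. Arranged as a stack of thirds they read E#–G#–B–D#, so E# is the root (an E# half-diminished seventh chord).

E#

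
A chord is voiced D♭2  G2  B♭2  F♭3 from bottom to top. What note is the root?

G

The distinct letter names are Db, G, Bb, Fb. Arranged as a stack of thirds they read G–Bb–Db–Fb, so G is the root (a G diminished seventh chord).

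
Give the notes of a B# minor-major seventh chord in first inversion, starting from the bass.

D#, F##, A##, B#

The chord tones are B#–D#–F##–A##. With the third (D#) lowest for first inversion: D#, F##, A##, B#.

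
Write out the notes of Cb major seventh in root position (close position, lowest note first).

Spelling Cb major seventh: Cb–Eb–Gb–Bb. In root position the root is bass, giving Cb, Eb, Gb, Bb from the bottom.

Cb, Eb, Gb, Bb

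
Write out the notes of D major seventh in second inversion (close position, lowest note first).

A, C#, D, F#

D major seventh is D–F#–A–C#. Second inversion puts the fifth (A) in the bass, with the remaining tones above: A, C#, D, F#.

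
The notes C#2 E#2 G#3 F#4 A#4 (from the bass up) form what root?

F#

C#, E#, G#, F#, A# are the tones of an F# major ninth chord (F#–A#–C#–E#–G#), making F# the root.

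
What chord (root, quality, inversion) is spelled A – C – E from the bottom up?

The pitch classes A, C, E arrange in thirds as A–C–E: an A minor triad.
A is the root of A minor; root in the bass means root position (figured bass 5/3).

A minor, root position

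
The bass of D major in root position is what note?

D major is D–F#–A. Root position places the root in the bass: D.

D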